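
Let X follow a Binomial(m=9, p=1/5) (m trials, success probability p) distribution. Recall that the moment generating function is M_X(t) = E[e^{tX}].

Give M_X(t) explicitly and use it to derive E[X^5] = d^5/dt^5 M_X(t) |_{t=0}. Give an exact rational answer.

E[X^5] = d^5M/dt^5 |_{t=0} = 124389/625

M_X(t) = (e^(t)/5 + 4/5)^9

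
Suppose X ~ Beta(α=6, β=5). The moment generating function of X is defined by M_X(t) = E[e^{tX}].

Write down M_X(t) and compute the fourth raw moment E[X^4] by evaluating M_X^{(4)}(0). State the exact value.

E[X^4] = D^4[M](0) = 18/143

M_X(t) = ₁F₁(6; 11; t)
D^4[M](t) = 18*₁F₁(10; 15; t)/143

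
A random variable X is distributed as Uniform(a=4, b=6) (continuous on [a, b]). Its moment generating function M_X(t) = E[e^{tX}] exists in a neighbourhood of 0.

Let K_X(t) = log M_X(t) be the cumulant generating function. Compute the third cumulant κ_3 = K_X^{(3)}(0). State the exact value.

M_X(t) = (e^(6*t) - e^(4*t))/(2*t)
K_X(t) = log M_X(t) = -log(t) + log(e^(6*t) - e^(4*t)) - log(2)
dK/dt = (6*t*e^(2*t) - 4*t - e^(2*t) + 1)/(t*e^(2*t) - t)
d^2K/dt^2 = (-4*t^2*e^(2*t) + e^(4*t) - 2*e^(2*t) + 1)/(t^2*e^(4*t) - 2*t^2*e^(2*t) + t^2)
d^3K/dt^3 = (8*t^3*e^(4*t) + 8*t^3*e^(2*t) - 2*e^(6*t) + 6*e^(4*t) - 6*e^(2*t) + 2)/(t^3*e^(6*t) - 3*t^3*e^(4*t) + 3*t^3*e^(2*t) - t^3)

κ_3 = d^3K/dt^3 |_{t=0} = 0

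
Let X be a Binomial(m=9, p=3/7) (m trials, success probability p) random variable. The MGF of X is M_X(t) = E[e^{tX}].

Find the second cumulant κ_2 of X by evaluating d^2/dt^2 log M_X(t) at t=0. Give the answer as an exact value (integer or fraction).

M_X(t) = (3*e^(t)/7 + 4/7)^9
K_X(t) = log M_X(t) = 9*log(3*e^(t)/7 + 4/7)
K^(2)(t) = 108*e^(t)/(9*e^(2*t) + 24*e^(t) + 16)

κ_2 = K^(2)(0) = 108/49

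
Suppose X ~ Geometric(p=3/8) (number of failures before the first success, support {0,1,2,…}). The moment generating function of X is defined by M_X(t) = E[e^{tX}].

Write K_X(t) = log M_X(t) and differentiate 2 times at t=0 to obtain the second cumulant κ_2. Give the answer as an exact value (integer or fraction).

κ_2 = K′′(0) = 40/9

M_X(t) = 3/(8*(1 - 5*e^(t)/8))
K_X(t) = log M_X(t) = -log(1 - 5*e^(t)/8) - 3*log(2) + log(3)
K′(t) = -5*e^(t)/(5*e^(t) - 8)
K′′(t) = 40*e^(t)/(25*e^(2*t) - 80*e^(t) + 64)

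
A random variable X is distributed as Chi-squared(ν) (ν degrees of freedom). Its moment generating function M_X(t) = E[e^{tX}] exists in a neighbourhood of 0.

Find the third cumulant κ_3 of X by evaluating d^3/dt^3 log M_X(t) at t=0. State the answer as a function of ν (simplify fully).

κ_3 = D^3[K](0) = 8*ν

M_X(t) = (1 - 2*t)^(-ν/2)
K_X(t) = log M_X(t) = -ν*log(1 - 2*t)/2
D^3[K](t) = -8*ν/(8*t^3 - 12*t^2 + 6*t - 1)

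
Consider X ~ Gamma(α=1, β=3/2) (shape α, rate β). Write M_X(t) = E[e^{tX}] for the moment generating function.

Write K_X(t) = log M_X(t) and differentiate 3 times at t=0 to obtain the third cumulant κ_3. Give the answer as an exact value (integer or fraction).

κ_3 = K^(3)(0) = 16/27

M_X(t) = 3/(2*(3/2 - t))
K_X(t) = log M_X(t) = -log(3/2 - t) - log(2) + log(3)
K^(3)(t) = -16/(8*t^3 - 36*t^2 + 54*t - 27)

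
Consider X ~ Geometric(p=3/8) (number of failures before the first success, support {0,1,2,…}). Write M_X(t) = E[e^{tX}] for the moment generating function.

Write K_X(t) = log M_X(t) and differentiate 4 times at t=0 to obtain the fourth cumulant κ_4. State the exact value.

κ_4 = d^4K/dt^4 |_{t=0} = 3320/27

M_X(t) = 3/(8*(1 - 5*e^(t)/8))
K_X(t) = log M_X(t) = -log(1 - 5*e^(t)/8) - 3*log(2) + log(3)
dK/dt = -5*e^(t)/(5*e^(t) - 8)
d^2K/dt^2 = 40*e^(t)/(25*e^(2*t) - 80*e^(t) + 64)
d^3K/dt^3 = (-200*e^(2*t) - 320*e^(t))/(125*e^(3*t) - 600*e^(2*t) + 960*e^(t) - 512)
d^4K/dt^4 = (1000*e^(3*t) + 6400*e^(2*t) + 2560*e^(t))/(625*e^(4*t) - 4000*e^(3*t) + 9600*e^(2*t) - 10240*e^(t) + 4096)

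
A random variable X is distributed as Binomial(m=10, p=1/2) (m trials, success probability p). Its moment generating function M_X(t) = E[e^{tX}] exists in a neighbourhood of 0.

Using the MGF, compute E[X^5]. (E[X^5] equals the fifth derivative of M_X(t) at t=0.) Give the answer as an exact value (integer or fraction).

M_X(t) = (e^(t)/2 + 1/2)^10

E[X^5] = M^(5)(0) = 13375/2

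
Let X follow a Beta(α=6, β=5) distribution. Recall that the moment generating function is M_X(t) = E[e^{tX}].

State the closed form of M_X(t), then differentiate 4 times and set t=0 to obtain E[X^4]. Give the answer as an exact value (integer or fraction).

E[X^4] = M^(4)(0) = 18/143

M_X(t) = ₁F₁(6; 11; t)
M^(4)(t) = 18*₁F₁(10; 15; t)/143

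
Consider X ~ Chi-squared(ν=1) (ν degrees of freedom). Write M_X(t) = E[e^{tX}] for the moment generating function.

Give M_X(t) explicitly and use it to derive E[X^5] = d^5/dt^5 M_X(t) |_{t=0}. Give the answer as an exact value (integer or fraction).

M_X(t) = 1/√(1 - 2*t)
dM/dt = -1/(2*t*√(1 - 2*t) - √(1 - 2*t))
d^2M/dt^2 = 3/(4*t^2*√(1 - 2*t) - 4*t*√(1 - 2*t) + √(1 - 2*t))
d^3M/dt^3 = -15/(8*t^3*√(1 - 2*t) - 12*t^2*√(1 - 2*t) + 6*t*√(1 - 2*t) - √(1 - 2*t))
d^4M/dt^4 = 105/(16*t^4*√(1 - 2*t) - 32*t^3*√(1 - 2*t) + 24*t^2*√(1 - 2*t) - 8*t*√(1 - 2*t) + √(1 - 2*t))
d^5M/dt^5 = -945/(32*t^5*√(1 - 2*t) - 80*t^4*√(1 - 2*t) + 80*t^3*√(1 - 2*t) - 40*t^2*√(1 - 2*t) + 10*t*√(1 - 2*t) - √(1 - 2*t))

E[X^5] = d^5M/dt^5 |_{t=0} = 945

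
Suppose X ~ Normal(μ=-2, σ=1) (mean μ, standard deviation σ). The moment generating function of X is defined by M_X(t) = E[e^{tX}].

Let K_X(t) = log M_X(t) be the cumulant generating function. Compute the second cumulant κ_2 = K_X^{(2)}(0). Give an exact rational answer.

κ_2 = d^2K/dt^2 |_{t=0} = 1

M_X(t) = e^(t^2/2 - 2*t)
K_X(t) = log M_X(t) = t^2/2 - 2*t
dK/dt = t - 2
d^2K/dt^2 = 1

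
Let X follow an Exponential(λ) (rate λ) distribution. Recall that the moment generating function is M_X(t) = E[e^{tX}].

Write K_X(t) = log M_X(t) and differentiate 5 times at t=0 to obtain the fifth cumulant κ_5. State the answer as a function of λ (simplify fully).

M_X(t) = λ/(λ - t)
K_X(t) = log M_X(t) = log(λ) - log(λ - t)
dK/dt = -1/(-λ + t)
d^2K/dt^2 = 1/(λ^2 - 2*λ*t + t^2)
d^3K/dt^3 = -2/(-λ^3 + 3*λ^2*t - 3*λ*t^2 + t^3)
d^4K/dt^4 = 6/(λ^4 - 4*λ^3*t + 6*λ^2*t^2 - 4*λ*t^3 + t^4)
d^5K/dt^5 = -24/(-λ^5 + 5*λ^4*t - 10*λ^3*t^2 + 10*λ^2*t^3 - 5*λ*t^4 + t^5)

κ_5 = d^5K/dt^5 |_{t=0} = 24/λ^5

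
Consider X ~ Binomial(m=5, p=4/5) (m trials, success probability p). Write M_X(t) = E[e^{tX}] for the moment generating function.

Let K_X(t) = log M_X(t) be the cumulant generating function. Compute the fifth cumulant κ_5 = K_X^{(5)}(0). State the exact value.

M_X(t) = (4*e^(t)/5 + 1/5)^5
K_X(t) = log M_X(t) = 5*log(4*e^(t)/5 + 1/5)
K′(t) = 20*e^(t)/(4*e^(t) + 1)
K′′(t) = 20*e^(t)/(16*e^(2*t) + 8*e^(t) + 1)
K′′′(t) = (-80*e^(2*t) + 20*e^(t))/(64*e^(3*t) + 48*e^(2*t) + 12*e^(t) + 1)
K′′′′(t) = (320*e^(3*t) - 320*e^(2*t) + 20*e^(t))/(256*e^(4*t) + 256*e^(3*t) + 96*e^(2*t) + 16*e^(t) + 1)
K′′′′′(t) = (-1280*e^(4*t) + 3520*e^(3*t) - 880*e^(2*t) + 20*e^(t))/(1024*e^(5*t) + 1280*e^(4*t) + 640*e^(3*t) + 160*e^(2*t) + 20*e^(t) + 1)

κ_5 = K′′′′′(0) = 276/625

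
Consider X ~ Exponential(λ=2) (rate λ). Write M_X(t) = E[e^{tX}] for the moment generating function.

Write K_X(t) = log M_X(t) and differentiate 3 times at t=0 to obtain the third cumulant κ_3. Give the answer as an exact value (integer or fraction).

κ_3 = K^(3)(0) = 1/4

M_X(t) = 2/(2 - t)
K_X(t) = log M_X(t) = -log(2 - t) + log(2)
K^(3)(t) = -2/(t^3 - 6*t^2 + 12*t - 8)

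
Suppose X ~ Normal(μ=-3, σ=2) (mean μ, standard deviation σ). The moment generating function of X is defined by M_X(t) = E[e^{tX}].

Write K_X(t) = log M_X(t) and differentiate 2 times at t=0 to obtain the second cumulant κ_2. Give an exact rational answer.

M_X(t) = e^(2*t^2 - 3*t)
K_X(t) = log M_X(t) = 2*t^2 - 3*t
dK/dt = 4*t - 3
d^2K/dt^2 = 4

κ_2 = d^2K/dt^2 |_{t=0} = 4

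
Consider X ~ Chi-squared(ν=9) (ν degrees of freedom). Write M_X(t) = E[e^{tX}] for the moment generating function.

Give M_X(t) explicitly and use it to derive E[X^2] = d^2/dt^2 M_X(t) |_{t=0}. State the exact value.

E[X^2] = d^2M/dt^2 |_{t=0} = 99

M_X(t) = (1 - 2*t)^(-9/2)
dM/dt = -9/(32*t^5*√(1 - 2*t) - 80*t^4*√(1 - 2*t) + 80*t^3*√(1 - 2*t) - 40*t^2*√(1 - 2*t) + 10*t*√(1 - 2*t) - √(1 - 2*t))
d^2M/dt^2 = 99/(64*t^6*√(1 - 2*t) - 192*t^5*√(1 - 2*t) + 240*t^4*√(1 - 2*t) - 160*t^3*√(1 - 2*t) + 60*t^2*√(1 - 2*t) - 12*t*√(1 - 2*t) + √(1 - 2*t))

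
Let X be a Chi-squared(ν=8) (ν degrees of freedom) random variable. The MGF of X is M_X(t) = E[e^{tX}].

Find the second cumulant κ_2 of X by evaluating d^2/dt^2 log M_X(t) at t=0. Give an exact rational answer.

κ_2 = K′′(0) = 16

M_X(t) = (1 - 2*t)^(-4)
K_X(t) = log M_X(t) = -4*log(1 - 2*t)
K′(t) = -8/(2*t - 1)
K′′(t) = 16/(4*t^2 - 4*t + 1)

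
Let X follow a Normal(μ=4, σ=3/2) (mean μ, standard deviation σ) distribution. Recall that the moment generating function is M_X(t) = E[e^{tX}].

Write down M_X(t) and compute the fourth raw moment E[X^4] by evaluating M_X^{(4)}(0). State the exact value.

E[X^4] = M^(4)(0) = 7795/16

M_X(t) = e^(9*t^2/8 + 4*t)
M^(4)(t) = 6561*t^4*e^(4*t)*e^(9*t^2/8)/256 + 729*t^3*e^(4*t)*e^(9*t^2/8)/4 + 17739*t^2*e^(4*t)*e^(9*t^2/8)/32 + 819*t*e^(4*t)*e^(9*t^2/8) + 7795*e^(4*t)*e^(9*t^2/8)/16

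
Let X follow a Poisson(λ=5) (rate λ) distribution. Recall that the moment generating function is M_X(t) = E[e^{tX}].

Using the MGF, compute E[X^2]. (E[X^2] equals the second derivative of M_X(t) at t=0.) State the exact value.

M_X(t) = e^(5*e^(t) - 5)
dM/dt = 5*e^(-5)*e^(t)*e^(5*e^(t))
d^2M/dt^2 = (25*e^(2*t)*e^(5*e^(t)) + 5*e^(t)*e^(5*e^(t)))*e^(-5)

E[X^2] = d^2M/dt^2 |_{t=0} = 30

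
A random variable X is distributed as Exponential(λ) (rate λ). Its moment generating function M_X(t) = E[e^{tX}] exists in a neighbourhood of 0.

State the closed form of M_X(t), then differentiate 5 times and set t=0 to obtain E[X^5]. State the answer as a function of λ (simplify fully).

M_X(t) = λ/(λ - t)
dM/dt = λ/(λ^2 - 2*λ*t + t^2)
d^2M/dt^2 = -2*λ/(-λ^3 + 3*λ^2*t - 3*λ*t^2 + t^3)
d^3M/dt^3 = 6*λ/(λ^4 - 4*λ^3*t + 6*λ^2*t^2 - 4*λ*t^3 + t^4)
d^4M/dt^4 = -24*λ/(-λ^5 + 5*λ^4*t - 10*λ^3*t^2 + 10*λ^2*t^3 - 5*λ*t^4 + t^5)
d^5M/dt^5 = 120*λ/(λ^6 - 6*λ^5*t + 15*λ^4*t^2 - 20*λ^3*t^3 + 15*λ^2*t^4 - 6*λ*t^5 + t^6)

E[X^5] = d^5M/dt^5 |_{t=0} = 120/λ^5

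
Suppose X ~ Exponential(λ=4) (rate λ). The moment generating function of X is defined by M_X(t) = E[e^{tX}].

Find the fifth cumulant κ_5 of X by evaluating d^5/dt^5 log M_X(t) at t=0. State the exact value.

κ_5 = d^5K/dt^5 |_{t=0} = 3/128

M_X(t) = 4/(4 - t)
K_X(t) = log M_X(t) = -log(4 - t) + 2*log(2)
dK/dt = -1/(t - 4)
d^2K/dt^2 = 1/(t^2 - 8*t + 16)
d^3K/dt^3 = -2/(t^3 - 12*t^2 + 48*t - 64)
d^4K/dt^4 = 6/(t^4 - 16*t^3 + 96*t^2 - 256*t + 256)
d^5K/dt^5 = -24/(t^5 - 20*t^4 + 160*t^3 - 640*t^2 + 1280*t - 1024)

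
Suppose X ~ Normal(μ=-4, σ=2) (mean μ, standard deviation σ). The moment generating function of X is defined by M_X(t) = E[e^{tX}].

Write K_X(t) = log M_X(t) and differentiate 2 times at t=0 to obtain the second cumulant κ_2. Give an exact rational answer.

κ_2 = K^(2)(0) = 4

M_X(t) = e^(2*t^2 - 4*t)
K_X(t) = log M_X(t) = 2*t^2 - 4*t
K^(2)(t) = 4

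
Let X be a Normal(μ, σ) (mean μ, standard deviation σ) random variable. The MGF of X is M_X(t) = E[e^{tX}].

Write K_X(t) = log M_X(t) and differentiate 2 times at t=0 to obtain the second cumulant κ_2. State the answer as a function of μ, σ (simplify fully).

M_X(t) = e^(μ*t + σ^2*t^2/2)
K_X(t) = log M_X(t) = μ*t + σ^2*t^2/2
K^(2)(t) = σ^2

κ_2 = K^(2)(0) = σ^2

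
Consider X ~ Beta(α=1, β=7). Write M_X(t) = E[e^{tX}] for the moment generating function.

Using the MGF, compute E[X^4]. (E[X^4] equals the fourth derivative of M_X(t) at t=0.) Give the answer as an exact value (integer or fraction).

E[X^4] = d^4M/dt^4 |_{t=0} = 1/330

M_X(t) = ₁F₁(1; 8; t)
dM/dt = ₁F₁(2; 9; t)/8
d^2M/dt^2 = ₁F₁(3; 10; t)/36
d^3M/dt^3 = ₁F₁(4; 11; t)/120
d^4M/dt^4 = ₁F₁(5; 12; t)/330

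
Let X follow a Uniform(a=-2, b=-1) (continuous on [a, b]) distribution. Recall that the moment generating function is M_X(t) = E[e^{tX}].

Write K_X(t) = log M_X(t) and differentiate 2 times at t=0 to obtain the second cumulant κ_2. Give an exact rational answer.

M_X(t) = (e^(-t) - e^(-2*t))/t
K_X(t) = log M_X(t) = -log(t) + log(e^(-t) - e^(-2*t))
D^2[K](t) = (-t^2*e^(t) + e^(2*t) - 2*e^(t) + 1)/(t^2*e^(2*t) - 2*t^2*e^(t) + t^2)

κ_2 = D^2[K](0) = 1/12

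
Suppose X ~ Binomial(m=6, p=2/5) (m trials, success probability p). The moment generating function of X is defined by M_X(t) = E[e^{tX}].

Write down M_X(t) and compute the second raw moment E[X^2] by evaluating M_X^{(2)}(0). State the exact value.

M_X(t) = (2*e^(t)/5 + 3/5)^6
M^(2)(t) = 2304*e^(6*t)/15625 + 576*e^(5*t)/625 + 6912*e^(4*t)/3125 + 7776*e^(3*t)/3125 + 3888*e^(2*t)/3125 + 2916*e^(t)/15625

E[X^2] = M^(2)(0) = 36/5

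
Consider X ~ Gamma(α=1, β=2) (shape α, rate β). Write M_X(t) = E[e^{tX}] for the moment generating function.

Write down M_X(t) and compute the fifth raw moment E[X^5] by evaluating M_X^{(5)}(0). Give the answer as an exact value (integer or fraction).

M_X(t) = 2/(2 - t)
dM/dt = 2/(t^2 - 4*t + 4)
d^2M/dt^2 = -4/(t^3 - 6*t^2 + 12*t - 8)
d^3M/dt^3 = 12/(t^4 - 8*t^3 + 24*t^2 - 32*t + 16)
d^4M/dt^4 = -48/(t^5 - 10*t^4 + 40*t^3 - 80*t^2 + 80*t - 32)
d^5M/dt^5 = 240/(t^6 - 12*t^5 + 60*t^4 - 160*t^3 + 240*t^2 - 192*t + 64)

E[X^5] = d^5M/dt^5 |_{t=0} = 15/4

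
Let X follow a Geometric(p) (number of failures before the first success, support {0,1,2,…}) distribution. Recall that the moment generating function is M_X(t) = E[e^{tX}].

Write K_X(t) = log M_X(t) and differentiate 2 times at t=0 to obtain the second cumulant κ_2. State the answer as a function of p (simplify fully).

κ_2 = d^2K/dt^2 |_{t=0} = (1 - p)/p^2

M_X(t) = p/(-(1 - p)*e^(t) + 1)
K_X(t) = log M_X(t) = log(p) - log(-(1 - p)*e^(t) + 1)
dK/dt = (-p*e^(t) + e^(t))/(p*e^(t) - e^(t) + 1)
d^2K/dt^2 = (-p*e^(t) + e^(t))/(p^2*e^(2*t) - 2*p*e^(2*t) + 2*p*e^(t) + e^(2*t) - 2*e^(t) + 1)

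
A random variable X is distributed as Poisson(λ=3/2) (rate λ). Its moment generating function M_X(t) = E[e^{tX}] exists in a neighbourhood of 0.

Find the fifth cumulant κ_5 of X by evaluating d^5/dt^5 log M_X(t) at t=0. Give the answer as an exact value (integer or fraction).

κ_5 = D^5[K](0) = 3/2

M_X(t) = e^(3*e^(t)/2 - 3/2)
K_X(t) = log M_X(t) = 3*e^(t)/2 - 3/2
D^5[K](t) = 3*e^(t)/2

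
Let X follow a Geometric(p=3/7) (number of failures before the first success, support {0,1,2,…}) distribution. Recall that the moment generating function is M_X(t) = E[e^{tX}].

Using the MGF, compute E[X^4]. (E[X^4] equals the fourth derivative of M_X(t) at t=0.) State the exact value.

E[X^4] = D^4[M](0) = 5060/27

M_X(t) = 3/(7*(1 - 4*e^(t)/7))
D^4[M](t) = (-768*e^(4*t) - 14784*e^(3*t) - 25872*e^(2*t) - 4116*e^(t))/(1024*e^(5*t) - 8960*e^(4*t) + 31360*e^(3*t) - 54880*e^(2*t) + 48020*e^(t) - 16807)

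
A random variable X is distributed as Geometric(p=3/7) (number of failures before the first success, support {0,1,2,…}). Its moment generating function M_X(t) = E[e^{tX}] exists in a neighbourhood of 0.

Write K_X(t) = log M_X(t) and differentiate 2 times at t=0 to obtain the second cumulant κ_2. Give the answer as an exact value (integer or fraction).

M_X(t) = 3/(7*(1 - 4*e^(t)/7))
K_X(t) = log M_X(t) = -log(1 - 4*e^(t)/7) - log(7) + log(3)
K′(t) = -4*e^(t)/(4*e^(t) - 7)
K′′(t) = 28*e^(t)/(16*e^(2*t) - 56*e^(t) + 49)

κ_2 = K′′(0) = 28/9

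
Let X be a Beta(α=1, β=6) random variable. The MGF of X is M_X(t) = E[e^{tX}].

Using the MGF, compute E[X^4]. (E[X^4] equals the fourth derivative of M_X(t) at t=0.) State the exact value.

E[X^4] = M^(4)(0) = 1/210

M_X(t) = ₁F₁(1; 7; t)
M^(4)(t) = ₁F₁(5; 11; t)/210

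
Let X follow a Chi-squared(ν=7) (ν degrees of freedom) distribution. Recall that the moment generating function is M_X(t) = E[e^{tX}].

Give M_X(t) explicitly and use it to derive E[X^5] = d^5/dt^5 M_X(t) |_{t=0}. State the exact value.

E[X^5] = D^5[M](0) = 135135

M_X(t) = (1 - 2*t)^(-7/2)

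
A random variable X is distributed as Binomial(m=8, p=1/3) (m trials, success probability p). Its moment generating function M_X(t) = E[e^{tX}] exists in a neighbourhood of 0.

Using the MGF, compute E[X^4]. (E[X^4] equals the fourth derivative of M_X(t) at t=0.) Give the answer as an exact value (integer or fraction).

E[X^4] = M′′′′(0) = 3824/27

M_X(t) = (e^(t)/3 + 2/3)^8
M′(t) = 8*e^(8*t)/6561 + 112*e^(7*t)/6561 + 224*e^(6*t)/2187 + 2240*e^(5*t)/6561 + 4480*e^(4*t)/6561 + 1792*e^(3*t)/2187 + 3584*e^(2*t)/6561 + 1024*e^(t)/6561
M′′(t) = 64*e^(8*t)/6561 + 784*e^(7*t)/6561 + 448*e^(6*t)/729 + 11200*e^(5*t)/6561 + 17920*e^(4*t)/6561 + 1792*e^(3*t)/729 + 7168*e^(2*t)/6561 + 1024*e^(t)/6561
M′′′(t) = 512*e^(8*t)/6561 + 5488*e^(7*t)/6561 + 896*e^(6*t)/243 + 56000*e^(5*t)/6561 + 71680*e^(4*t)/6561 + 1792*e^(3*t)/243 + 14336*e^(2*t)/6561 + 1024*e^(t)/6561
M′′′′(t) = 4096*e^(8*t)/6561 + 38416*e^(7*t)/6561 + 1792*e^(6*t)/81 + 280000*e^(5*t)/6561 + 286720*e^(4*t)/6561 + 1792*e^(3*t)/81 + 28672*e^(2*t)/6561 + 1024*e^(t)/6561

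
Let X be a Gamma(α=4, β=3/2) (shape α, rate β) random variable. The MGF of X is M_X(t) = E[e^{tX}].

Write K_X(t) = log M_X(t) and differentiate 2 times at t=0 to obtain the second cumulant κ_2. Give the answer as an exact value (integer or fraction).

M_X(t) = 81/(16*(3/2 - t)^4)
K_X(t) = log M_X(t) = -4*log(3/2 - t) - 4*log(2) + 4*log(3)
D^2[K](t) = 16/(4*t^2 - 12*t + 9)

κ_2 = D^2[K](0) = 16/9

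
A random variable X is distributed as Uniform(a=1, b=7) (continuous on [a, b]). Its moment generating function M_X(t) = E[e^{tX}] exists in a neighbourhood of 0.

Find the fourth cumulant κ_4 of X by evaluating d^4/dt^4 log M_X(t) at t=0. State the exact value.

κ_4 = d^4K/dt^4 |_{t=0} = -54/5

M_X(t) = (e^(7*t) - e^(t))/(6*t)
K_X(t) = log M_X(t) = -log(t) + log(e^(7*t) - e^(t)) - log(6)
dK/dt = (7*t*e^(6*t) - t - e^(6*t) + 1)/(t*e^(6*t) - t)
d^2K/dt^2 = (-36*t^2*e^(6*t) + e^(12*t) - 2*e^(6*t) + 1)/(t^2*e^(12*t) - 2*t^2*e^(6*t) + t^2)
d^3K/dt^3 = (216*t^3*e^(12*t) + 216*t^3*e^(6*t) - 2*e^(18*t) + 6*e^(12*t) - 6*e^(6*t) + 2)/(t^3*e^(18*t) - 3*t^3*e^(12*t) + 3*t^3*e^(6*t) - t^3)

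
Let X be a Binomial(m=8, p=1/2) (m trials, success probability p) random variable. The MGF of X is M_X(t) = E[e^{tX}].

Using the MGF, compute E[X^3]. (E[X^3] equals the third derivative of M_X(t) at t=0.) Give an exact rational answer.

E[X^3] = M^(3)(0) = 88

M_X(t) = (e^(t)/2 + 1/2)^8
M^(3)(t) = 2*e^(8*t) + 343*e^(7*t)/32 + 189*e^(6*t)/8 + 875*e^(5*t)/32 + 35*e^(4*t)/2 + 189*e^(3*t)/32 + 7*e^(2*t)/8 + e^(t)/32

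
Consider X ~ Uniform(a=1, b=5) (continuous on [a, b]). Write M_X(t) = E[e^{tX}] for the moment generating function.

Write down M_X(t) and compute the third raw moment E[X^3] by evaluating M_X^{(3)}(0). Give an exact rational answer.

M_X(t) = (e^(5*t) - e^(t))/(4*t)
M′(t) = (5*t*e^(5*t) - t*e^(t) - e^(5*t) + e^(t))/(4*t^2)
M′′(t) = (25*t^2*e^(5*t) - t^2*e^(t) - 10*t*e^(5*t) + 2*t*e^(t) + 2*e^(5*t) - 2*e^(t))/(4*t^3)
M′′′(t) = (125*t^3*e^(5*t) - t^3*e^(t) - 75*t^2*e^(5*t) + 3*t^2*e^(t) + 30*t*e^(5*t) - 6*t*e^(t) - 6*e^(5*t) + 6*e^(t))/(4*t^4)

E[X^3] = M′′′(0) = 39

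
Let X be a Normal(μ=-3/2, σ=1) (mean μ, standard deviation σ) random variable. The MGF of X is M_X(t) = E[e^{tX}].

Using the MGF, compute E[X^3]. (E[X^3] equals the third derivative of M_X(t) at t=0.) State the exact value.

E[X^3] = M^(3)(0) = -63/8

M_X(t) = e^(t^2/2 - 3*t/2)
M^(3)(t) = (8*t^3*e^(t^2/2) - 36*t^2*e^(t^2/2) + 78*t*e^(t^2/2) - 63*e^(t^2/2))*e^(-3*t/2)/8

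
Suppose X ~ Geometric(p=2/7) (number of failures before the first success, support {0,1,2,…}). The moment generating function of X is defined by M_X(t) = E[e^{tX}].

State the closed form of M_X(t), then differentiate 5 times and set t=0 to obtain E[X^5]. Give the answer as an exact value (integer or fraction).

M_X(t) = 2/(7*(1 - 5*e^(t)/7))
M′(t) = 10*e^(t)/(25*e^(2*t) - 70*e^(t) + 49)
M′′(t) = (-50*e^(2*t) - 70*e^(t))/(125*e^(3*t) - 525*e^(2*t) + 735*e^(t) - 343)
M′′′(t) = (250*e^(3*t) + 1400*e^(2*t) + 490*e^(t))/(625*e^(4*t) - 3500*e^(3*t) + 7350*e^(2*t) - 6860*e^(t) + 2401)
M′′′′(t) = (-1250*e^(4*t) - 19250*e^(3*t) - 26950*e^(2*t) - 3430*e^(t))/(3125*e^(5*t) - 21875*e^(4*t) + 61250*e^(3*t) - 85750*e^(2*t) + 60025*e^(t) - 16807)

E[X^5] = M′′′′′(0) = 47255/2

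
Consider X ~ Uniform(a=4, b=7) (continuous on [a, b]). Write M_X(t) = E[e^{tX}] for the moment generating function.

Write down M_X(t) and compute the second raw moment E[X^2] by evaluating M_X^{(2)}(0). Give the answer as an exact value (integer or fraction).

E[X^2] = M^(2)(0) = 31

M_X(t) = (e^(7*t) - e^(4*t))/(3*t)
M^(2)(t) = (49*t^2*e^(7*t) - 16*t^2*e^(4*t) - 14*t*e^(7*t) + 8*t*e^(4*t) + 2*e^(7*t) - 2*e^(4*t))/(3*t^3)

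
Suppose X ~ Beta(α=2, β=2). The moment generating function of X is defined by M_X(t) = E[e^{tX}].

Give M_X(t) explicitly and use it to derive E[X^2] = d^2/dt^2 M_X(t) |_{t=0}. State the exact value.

E[X^2] = M^(2)(0) = 3/10

M_X(t) = ₁F₁(2; 4; t)
M^(2)(t) = 3*₁F₁(4; 6; t)/10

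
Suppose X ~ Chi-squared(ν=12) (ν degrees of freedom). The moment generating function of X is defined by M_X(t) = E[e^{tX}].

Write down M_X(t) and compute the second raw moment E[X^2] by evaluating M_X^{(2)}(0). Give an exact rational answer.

M_X(t) = (1 - 2*t)^(-6)
dM/dt = -12/(128*t^7 - 448*t^6 + 672*t^5 - 560*t^4 + 280*t^3 - 84*t^2 + 14*t - 1)
d^2M/dt^2 = 168/(256*t^8 - 1024*t^7 + 1792*t^6 - 1792*t^5 + 1120*t^4 - 448*t^3 + 112*t^2 - 16*t + 1)

E[X^2] = d^2M/dt^2 |_{t=0} = 168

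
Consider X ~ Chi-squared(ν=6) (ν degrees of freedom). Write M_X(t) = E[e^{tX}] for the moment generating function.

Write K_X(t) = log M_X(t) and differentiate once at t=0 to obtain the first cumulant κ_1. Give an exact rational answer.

M_X(t) = (1 - 2*t)^(-3)
K_X(t) = log M_X(t) = -3*log(1 - 2*t)
K′(t) = -6/(2*t - 1)

κ_1 = K′(0) = 6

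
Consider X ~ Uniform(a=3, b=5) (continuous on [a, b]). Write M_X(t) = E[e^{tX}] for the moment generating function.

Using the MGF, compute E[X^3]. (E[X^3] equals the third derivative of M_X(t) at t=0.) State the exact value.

E[X^3] = D^3[M](0) = 68

M_X(t) = (e^(5*t) - e^(3*t))/(2*t)
D^3[M](t) = (125*t^3*e^(5*t) - 27*t^3*e^(3*t) - 75*t^2*e^(5*t) + 27*t^2*e^(3*t) + 30*t*e^(5*t) - 18*t*e^(3*t) - 6*e^(5*t) + 6*e^(3*t))/(2*t^4)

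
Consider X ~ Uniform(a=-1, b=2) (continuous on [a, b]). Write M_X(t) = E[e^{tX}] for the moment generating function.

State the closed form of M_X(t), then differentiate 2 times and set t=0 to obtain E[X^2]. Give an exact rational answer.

E[X^2] = M^(2)(0) = 1

M_X(t) = (e^(2*t) - e^(-t))/(3*t)
M^(2)(t) = (4*t^2*e^(3*t) - t^2 - 4*t*e^(3*t) - 2*t + 2*e^(3*t) - 2)*e^(-t)/(3*t^3)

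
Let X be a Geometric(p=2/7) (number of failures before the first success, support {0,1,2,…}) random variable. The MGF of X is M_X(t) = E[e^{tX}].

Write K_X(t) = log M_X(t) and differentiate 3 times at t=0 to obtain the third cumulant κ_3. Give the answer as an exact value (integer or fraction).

κ_3 = K′′′(0) = 105/2

M_X(t) = 2/(7*(1 - 5*e^(t)/7))
K_X(t) = log M_X(t) = -log(1 - 5*e^(t)/7) - log(7) + log(2)
K′(t) = -5*e^(t)/(5*e^(t) - 7)
K′′(t) = 35*e^(t)/(25*e^(2*t) - 70*e^(t) + 49)
K′′′(t) = (-175*e^(2*t) - 245*e^(t))/(125*e^(3*t) - 525*e^(2*t) + 735*e^(t) - 343)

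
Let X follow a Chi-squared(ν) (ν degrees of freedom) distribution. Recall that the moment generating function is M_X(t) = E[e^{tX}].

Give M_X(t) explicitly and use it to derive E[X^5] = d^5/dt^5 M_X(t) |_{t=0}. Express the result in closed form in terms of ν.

M_X(t) = (1 - 2*t)^(-ν/2)
dM/dt = -ν/(2*t*(1 - 2*t)^(ν/2) - (1 - 2*t)^(ν/2))
d^2M/dt^2 = (ν^2 + 2*ν)/(4*t^2*(1 - 2*t)^(ν/2) - 4*t*(1 - 2*t)^(ν/2) + (1 - 2*t)^(ν/2))
d^3M/dt^3 = (-ν^3 - 6*ν^2 - 8*ν)/(8*t^3*(1 - 2*t)^(ν/2) - 12*t^2*(1 - 2*t)^(ν/2) + 6*t*(1 - 2*t)^(ν/2) - (1 - 2*t)^(ν/2))
d^4M/dt^4 = (ν^4 + 12*ν^3 + 44*ν^2 + 48*ν)/(16*t^4*(1 - 2*t)^(ν/2) - 32*t^3*(1 - 2*t)^(ν/2) + 24*t^2*(1 - 2*t)^(ν/2) - 8*t*(1 - 2*t)^(ν/2) + (1 - 2*t)^(ν/2))

E[X^5] = d^5M/dt^5 |_{t=0} = ν*(ν^4 + 20*ν^3 + 140*ν^2 + 400*ν + 384)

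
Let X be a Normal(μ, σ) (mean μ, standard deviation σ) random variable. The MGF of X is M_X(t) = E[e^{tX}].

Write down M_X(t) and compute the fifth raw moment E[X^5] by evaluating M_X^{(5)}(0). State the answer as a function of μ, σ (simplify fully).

M_X(t) = e^(μ*t + σ^2*t^2/2)
dM/dt = μ*e^(μ*t)*e^(σ^2*t^2/2) + σ^2*t*e^(μ*t)*e^(σ^2*t^2/2)
d^2M/dt^2 = μ^2*e^(μ*t)*e^(σ^2*t^2/2) + 2*μ*σ^2*t*e^(μ*t)*e^(σ^2*t^2/2) + σ^4*t^2*e^(μ*t)*e^(σ^2*t^2/2) + σ^2*e^(μ*t)*e^(σ^2*t^2/2)

E[X^5] = d^5M/dt^5 |_{t=0} = μ*(μ^4 + 10*μ^2*σ^2 + 15*σ^4)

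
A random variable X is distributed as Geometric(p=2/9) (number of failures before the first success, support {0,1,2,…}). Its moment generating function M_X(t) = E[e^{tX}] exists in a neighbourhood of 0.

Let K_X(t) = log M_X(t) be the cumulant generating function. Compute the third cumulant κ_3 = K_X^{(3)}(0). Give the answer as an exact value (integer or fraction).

M_X(t) = 2/(9*(1 - 7*e^(t)/9))
K_X(t) = log M_X(t) = -log(1 - 7*e^(t)/9) - 2*log(3) + log(2)
D^3[K](t) = (-441*e^(2*t) - 567*e^(t))/(343*e^(3*t) - 1323*e^(2*t) + 1701*e^(t) - 729)

κ_3 = D^3[K](0) = 126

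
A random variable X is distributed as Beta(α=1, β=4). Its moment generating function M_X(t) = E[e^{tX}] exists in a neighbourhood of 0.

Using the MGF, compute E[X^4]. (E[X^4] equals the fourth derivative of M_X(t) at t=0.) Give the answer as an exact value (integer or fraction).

M_X(t) = ₁F₁(1; 5; t)
dM/dt = ₁F₁(2; 6; t)/5
d^2M/dt^2 = ₁F₁(3; 7; t)/15
d^3M/dt^3 = ₁F₁(4; 8; t)/35
d^4M/dt^4 = ₁F₁(5; 9; t)/70

E[X^4] = d^4M/dt^4 |_{t=0} = 1/70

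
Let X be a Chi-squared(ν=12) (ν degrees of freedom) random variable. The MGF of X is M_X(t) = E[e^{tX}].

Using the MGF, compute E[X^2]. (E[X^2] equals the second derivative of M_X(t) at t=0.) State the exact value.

M_X(t) = (1 - 2*t)^(-6)
M′(t) = -12/(128*t^7 - 448*t^6 + 672*t^5 - 560*t^4 + 280*t^3 - 84*t^2 + 14*t - 1)
M′′(t) = 168/(256*t^8 - 1024*t^7 + 1792*t^6 - 1792*t^5 + 1120*t^4 - 448*t^3 + 112*t^2 - 16*t + 1)

E[X^2] = M′′(0) = 168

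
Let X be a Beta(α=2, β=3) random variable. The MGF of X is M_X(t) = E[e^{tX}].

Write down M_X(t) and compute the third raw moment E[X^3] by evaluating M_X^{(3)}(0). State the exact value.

E[X^3] = M^(3)(0) = 4/35

M_X(t) = ₁F₁(2; 5; t)
M^(3)(t) = 4*₁F₁(5; 8; t)/35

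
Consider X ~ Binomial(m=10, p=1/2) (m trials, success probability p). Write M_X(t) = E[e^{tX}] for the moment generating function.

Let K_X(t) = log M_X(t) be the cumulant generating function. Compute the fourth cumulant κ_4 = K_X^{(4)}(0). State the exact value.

κ_4 = d^4K/dt^4 |_{t=0} = -5/4

M_X(t) = (e^(t)/2 + 1/2)^10
K_X(t) = log M_X(t) = 10*log(e^(t)/2 + 1/2)
dK/dt = 10*e^(t)/(e^(t) + 1)
d^2K/dt^2 = 10*e^(t)/(e^(2*t) + 2*e^(t) + 1)
d^3K/dt^3 = (-10*e^(2*t) + 10*e^(t))/(e^(3*t) + 3*e^(2*t) + 3*e^(t) + 1)
d^4K/dt^4 = (10*e^(3*t) - 40*e^(2*t) + 10*e^(t))/(e^(4*t) + 4*e^(3*t) + 6*e^(2*t) + 4*e^(t) + 1)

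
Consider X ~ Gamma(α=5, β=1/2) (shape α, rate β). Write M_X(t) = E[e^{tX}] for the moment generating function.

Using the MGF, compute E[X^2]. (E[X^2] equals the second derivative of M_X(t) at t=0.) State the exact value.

E[X^2] = M^(2)(0) = 120

M_X(t) = 1/(32*(1/2 - t)^5)
M^(2)(t) = -120/(128*t^7 - 448*t^6 + 672*t^5 - 560*t^4 + 280*t^3 - 84*t^2 + 14*t - 1)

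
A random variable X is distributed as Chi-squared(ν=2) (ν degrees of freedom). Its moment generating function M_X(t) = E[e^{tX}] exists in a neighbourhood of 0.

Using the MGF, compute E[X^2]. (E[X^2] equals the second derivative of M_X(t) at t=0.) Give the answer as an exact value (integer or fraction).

M_X(t) = 1/(1 - 2*t)
D^2[M](t) = -8/(8*t^3 - 12*t^2 + 6*t - 1)

E[X^2] = D^2[M](0) = 8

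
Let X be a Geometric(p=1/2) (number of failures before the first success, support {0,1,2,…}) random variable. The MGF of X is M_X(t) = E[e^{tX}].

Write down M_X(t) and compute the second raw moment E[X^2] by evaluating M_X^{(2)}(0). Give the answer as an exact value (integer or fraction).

E[X^2] = M^(2)(0) = 3

M_X(t) = 1/(2*(1 - e^(t)/2))
M^(2)(t) = (-e^(2*t) - 2*e^(t))/(e^(3*t) - 6*e^(2*t) + 12*e^(t) - 8)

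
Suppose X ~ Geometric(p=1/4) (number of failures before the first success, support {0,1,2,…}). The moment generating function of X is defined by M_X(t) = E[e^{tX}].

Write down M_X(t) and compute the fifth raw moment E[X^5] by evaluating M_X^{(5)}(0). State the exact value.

E[X^5] = M′′′′′(0) = 52923

M_X(t) = 1/(4*(1 - 3*e^(t)/4))
M′(t) = 3*e^(t)/(9*e^(2*t) - 24*e^(t) + 16)
M′′(t) = (-9*e^(2*t) - 12*e^(t))/(27*e^(3*t) - 108*e^(2*t) + 144*e^(t) - 64)
M′′′(t) = (27*e^(3*t) + 144*e^(2*t) + 48*e^(t))/(81*e^(4*t) - 432*e^(3*t) + 864*e^(2*t) - 768*e^(t) + 256)
M′′′′(t) = (-81*e^(4*t) - 1188*e^(3*t) - 1584*e^(2*t) - 192*e^(t))/(243*e^(5*t) - 1620*e^(4*t) + 4320*e^(3*t) - 5760*e^(2*t) + 3840*e^(t) - 1024)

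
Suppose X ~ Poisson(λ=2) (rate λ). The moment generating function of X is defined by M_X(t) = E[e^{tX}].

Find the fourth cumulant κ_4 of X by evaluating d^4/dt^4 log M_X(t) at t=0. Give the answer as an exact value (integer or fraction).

κ_4 = K′′′′(0) = 2

M_X(t) = e^(2*e^(t) - 2)
K_X(t) = log M_X(t) = 2*e^(t) - 2
K′(t) = 2*e^(t)
K′′(t) = 2*e^(t)
K′′′(t) = 2*e^(t)
K′′′′(t) = 2*e^(t)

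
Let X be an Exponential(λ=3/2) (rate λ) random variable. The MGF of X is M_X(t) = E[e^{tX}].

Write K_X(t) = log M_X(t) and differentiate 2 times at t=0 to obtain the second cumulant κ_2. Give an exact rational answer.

κ_2 = D^2[K](0) = 4/9

M_X(t) = 3/(2*(3/2 - t))
K_X(t) = log M_X(t) = -log(3/2 - t) - log(2) + log(3)
D^2[K](t) = 4/(4*t^2 - 12*t + 9)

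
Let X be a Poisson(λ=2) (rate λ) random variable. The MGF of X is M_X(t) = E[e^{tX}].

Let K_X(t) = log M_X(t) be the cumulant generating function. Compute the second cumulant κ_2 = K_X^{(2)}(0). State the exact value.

M_X(t) = e^(2*e^(t) - 2)
K_X(t) = log M_X(t) = 2*e^(t) - 2
K′(t) = 2*e^(t)
K′′(t) = 2*e^(t)

κ_2 = K′′(0) = 2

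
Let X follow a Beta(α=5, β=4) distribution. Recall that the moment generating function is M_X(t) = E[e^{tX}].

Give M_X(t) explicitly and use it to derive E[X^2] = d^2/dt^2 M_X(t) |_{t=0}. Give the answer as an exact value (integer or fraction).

E[X^2] = D^2[M](0) = 1/3

M_X(t) = ₁F₁(5; 9; t)
D^2[M](t) = ₁F₁(7; 11; t)/3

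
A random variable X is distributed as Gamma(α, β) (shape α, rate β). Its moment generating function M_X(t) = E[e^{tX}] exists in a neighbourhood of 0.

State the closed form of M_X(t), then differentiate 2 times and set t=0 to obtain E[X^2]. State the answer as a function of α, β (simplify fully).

M_X(t) = (β/(β - t))^α
dM/dt = -α*β^α*(1/(β - t))^α/(-β + t)
d^2M/dt^2 = (α^2*β^α*(1/(β - t))^α + α*β^α*(1/(β - t))^α)/(β^2 - 2*β*t + t^2)

E[X^2] = d^2M/dt^2 |_{t=0} = α*(α + 1)/β^2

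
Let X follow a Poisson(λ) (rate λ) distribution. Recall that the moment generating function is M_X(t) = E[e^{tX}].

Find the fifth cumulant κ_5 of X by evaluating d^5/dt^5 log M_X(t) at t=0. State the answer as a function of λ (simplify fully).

κ_5 = K^(5)(0) = λ

M_X(t) = e^(λ*(e^(t) - 1))
K_X(t) = log M_X(t) = λ*(e^(t) - 1)
K^(5)(t) = λ*e^(t)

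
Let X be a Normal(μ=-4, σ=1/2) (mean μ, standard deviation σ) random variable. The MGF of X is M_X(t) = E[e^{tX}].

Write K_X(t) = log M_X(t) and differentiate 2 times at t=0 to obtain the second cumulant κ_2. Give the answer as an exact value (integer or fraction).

κ_2 = K^(2)(0) = 1/4

M_X(t) = e^(t^2/8 - 4*t)
K_X(t) = log M_X(t) = t^2/8 - 4*t
K^(2)(t) = 1/4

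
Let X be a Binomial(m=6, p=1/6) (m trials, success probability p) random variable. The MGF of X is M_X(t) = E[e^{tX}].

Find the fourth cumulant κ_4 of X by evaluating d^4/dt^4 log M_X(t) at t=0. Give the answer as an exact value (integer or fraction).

κ_4 = D^4[K](0) = 5/36

M_X(t) = (e^(t)/6 + 5/6)^6
K_X(t) = log M_X(t) = 6*log(e^(t)/6 + 5/6)
D^4[K](t) = (30*e^(3*t) - 600*e^(2*t) + 750*e^(t))/(e^(4*t) + 20*e^(3*t) + 150*e^(2*t) + 500*e^(t) + 625)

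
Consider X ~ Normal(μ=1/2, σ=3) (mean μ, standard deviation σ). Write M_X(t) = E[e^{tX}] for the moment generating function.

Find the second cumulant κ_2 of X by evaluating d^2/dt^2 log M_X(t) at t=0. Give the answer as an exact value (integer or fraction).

κ_2 = K^(2)(0) = 9

M_X(t) = e^(9*t^2/2 + t/2)
K_X(t) = log M_X(t) = 9*t^2/2 + t/2
K^(2)(t) = 9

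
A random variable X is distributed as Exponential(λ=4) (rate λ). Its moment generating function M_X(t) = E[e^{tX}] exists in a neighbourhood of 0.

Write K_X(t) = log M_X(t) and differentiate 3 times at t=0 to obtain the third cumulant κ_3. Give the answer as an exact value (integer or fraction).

M_X(t) = 4/(4 - t)
K_X(t) = log M_X(t) = -log(4 - t) + 2*log(2)
D^3[K](t) = -2/(t^3 - 12*t^2 + 48*t - 64)

κ_3 = D^3[K](0) = 1/32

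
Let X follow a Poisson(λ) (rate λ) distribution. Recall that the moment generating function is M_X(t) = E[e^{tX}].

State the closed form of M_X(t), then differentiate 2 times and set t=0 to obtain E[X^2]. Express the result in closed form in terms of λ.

E[X^2] = d^2M/dt^2 |_{t=0} = λ*(λ + 1)

M_X(t) = e^(λ*(e^(t) - 1))
dM/dt = λ*e^(-λ)*e^(t)*e^(λ*e^(t))
d^2M/dt^2 = (λ^2*e^(2*t)*e^(λ*e^(t)) + λ*e^(t)*e^(λ*e^(t)))*e^(-λ)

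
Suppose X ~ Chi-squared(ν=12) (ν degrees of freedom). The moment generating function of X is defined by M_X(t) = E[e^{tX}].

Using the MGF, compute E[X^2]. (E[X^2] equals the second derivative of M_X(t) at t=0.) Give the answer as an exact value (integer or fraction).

M_X(t) = (1 - 2*t)^(-6)
M^(2)(t) = 168/(256*t^8 - 1024*t^7 + 1792*t^6 - 1792*t^5 + 1120*t^4 - 448*t^3 + 112*t^2 - 16*t + 1)

E[X^2] = M^(2)(0) = 168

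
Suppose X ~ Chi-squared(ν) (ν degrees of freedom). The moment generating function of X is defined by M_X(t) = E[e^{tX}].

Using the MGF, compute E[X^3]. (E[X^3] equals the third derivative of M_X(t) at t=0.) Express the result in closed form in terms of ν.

M_X(t) = (1 - 2*t)^(-ν/2)
dM/dt = -ν/(2*t*(1 - 2*t)^(ν/2) - (1 - 2*t)^(ν/2))
d^2M/dt^2 = (ν^2 + 2*ν)/(4*t^2*(1 - 2*t)^(ν/2) - 4*t*(1 - 2*t)^(ν/2) + (1 - 2*t)^(ν/2))
d^3M/dt^3 = (-ν^3 - 6*ν^2 - 8*ν)/(8*t^3*(1 - 2*t)^(ν/2) - 12*t^2*(1 - 2*t)^(ν/2) + 6*t*(1 - 2*t)^(ν/2) - (1 - 2*t)^(ν/2))

E[X^3] = d^3M/dt^3 |_{t=0} = ν*(ν^2 + 6*ν + 8)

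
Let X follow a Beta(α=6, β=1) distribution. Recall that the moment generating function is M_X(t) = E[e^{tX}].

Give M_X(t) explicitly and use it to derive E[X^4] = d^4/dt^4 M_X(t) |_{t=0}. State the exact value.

E[X^4] = M′′′′(0) = 3/5

M_X(t) = ₁F₁(6; 7; t)
M′(t) = 6*₁F₁(7; 8; t)/7
M′′(t) = 3*₁F₁(8; 9; t)/4
M′′′(t) = 2*₁F₁(9; 10; t)/3
M′′′′(t) = 3*₁F₁(10; 11; t)/5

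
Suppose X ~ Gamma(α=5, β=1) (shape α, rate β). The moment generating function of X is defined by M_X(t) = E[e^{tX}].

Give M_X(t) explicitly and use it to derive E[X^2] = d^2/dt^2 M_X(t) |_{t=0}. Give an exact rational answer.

E[X^2] = D^2[M](0) = 30

M_X(t) = (1 - t)^(-5)
D^2[M](t) = -30/(t^7 - 7*t^6 + 21*t^5 - 35*t^4 + 35*t^3 - 21*t^2 + 7*t - 1)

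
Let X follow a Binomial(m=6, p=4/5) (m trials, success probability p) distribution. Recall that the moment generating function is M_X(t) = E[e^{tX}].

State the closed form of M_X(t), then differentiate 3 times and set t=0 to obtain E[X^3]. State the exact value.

E[X^3] = M′′′(0) = 3096/25

M_X(t) = (4*e^(t)/5 + 1/5)^6
M′(t) = 24576*e^(6*t)/15625 + 6144*e^(5*t)/3125 + 3072*e^(4*t)/3125 + 768*e^(3*t)/3125 + 96*e^(2*t)/3125 + 24*e^(t)/15625
M′′(t) = 147456*e^(6*t)/15625 + 6144*e^(5*t)/625 + 12288*e^(4*t)/3125 + 2304*e^(3*t)/3125 + 192*e^(2*t)/3125 + 24*e^(t)/15625
M′′′(t) = 884736*e^(6*t)/15625 + 6144*e^(5*t)/125 + 49152*e^(4*t)/3125 + 6912*e^(3*t)/3125 + 384*e^(2*t)/3125 + 24*e^(t)/15625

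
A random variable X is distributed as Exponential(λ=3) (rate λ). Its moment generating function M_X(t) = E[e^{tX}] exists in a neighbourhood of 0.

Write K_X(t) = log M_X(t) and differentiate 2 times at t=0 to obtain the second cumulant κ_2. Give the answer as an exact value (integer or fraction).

κ_2 = K^(2)(0) = 1/9

M_X(t) = 3/(3 - t)
K_X(t) = log M_X(t) = -log(3 - t) + log(3)
K^(2)(t) = 1/(t^2 - 6*t + 9)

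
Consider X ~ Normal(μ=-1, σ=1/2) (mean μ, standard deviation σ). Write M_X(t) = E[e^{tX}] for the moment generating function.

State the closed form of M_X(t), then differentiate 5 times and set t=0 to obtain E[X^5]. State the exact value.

E[X^5] = d^5M/dt^5 |_{t=0} = -71/16

M_X(t) = e^(t^2/8 - t)
dM/dt = t*e^(-t)*e^(t^2/8)/4 - e^(-t)*e^(t^2/8)
d^2M/dt^2 = (t^2*e^(t^2/8) - 8*t*e^(t^2/8) + 20*e^(t^2/8))*e^(-t)/16
d^3M/dt^3 = (t^3*e^(t^2/8) - 12*t^2*e^(t^2/8) + 60*t*e^(t^2/8) - 112*e^(t^2/8))*e^(-t)/64
d^4M/dt^4 = (t^4*e^(t^2/8) - 16*t^3*e^(t^2/8) + 120*t^2*e^(t^2/8) - 448*t*e^(t^2/8) + 688*e^(t^2/8))*e^(-t)/256
d^5M/dt^5 = (t^5*e^(t^2/8) - 20*t^4*e^(t^2/8) + 200*t^3*e^(t^2/8) - 1120*t^2*e^(t^2/8) + 3440*t*e^(t^2/8) - 4544*e^(t^2/8))*e^(-t)/1024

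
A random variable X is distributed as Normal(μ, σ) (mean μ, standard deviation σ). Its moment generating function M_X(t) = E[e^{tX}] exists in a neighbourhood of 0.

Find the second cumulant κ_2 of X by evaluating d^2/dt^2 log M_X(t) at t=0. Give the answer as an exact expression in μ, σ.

M_X(t) = e^(μ*t + σ^2*t^2/2)
K_X(t) = log M_X(t) = μ*t + σ^2*t^2/2
K^(2)(t) = σ^2

κ_2 = K^(2)(0) = σ^2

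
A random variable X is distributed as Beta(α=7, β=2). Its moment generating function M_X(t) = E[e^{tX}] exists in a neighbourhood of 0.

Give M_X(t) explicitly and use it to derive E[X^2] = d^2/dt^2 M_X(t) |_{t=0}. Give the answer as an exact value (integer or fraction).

M_X(t) = ₁F₁(7; 9; t)
D^2[M](t) = 28*₁F₁(9; 11; t)/45

E[X^2] = D^2[M](0) = 28/45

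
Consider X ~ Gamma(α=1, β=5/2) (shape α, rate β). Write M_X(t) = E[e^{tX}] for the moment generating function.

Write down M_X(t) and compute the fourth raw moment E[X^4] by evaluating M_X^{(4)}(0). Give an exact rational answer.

M_X(t) = 5/(2*(5/2 - t))
M′(t) = 10/(4*t^2 - 20*t + 25)
M′′(t) = -40/(8*t^3 - 60*t^2 + 150*t - 125)
M′′′(t) = 240/(16*t^4 - 160*t^3 + 600*t^2 - 1000*t + 625)
M′′′′(t) = -1920/(32*t^5 - 400*t^4 + 2000*t^3 - 5000*t^2 + 6250*t - 3125)

E[X^4] = M′′′′(0) = 384/625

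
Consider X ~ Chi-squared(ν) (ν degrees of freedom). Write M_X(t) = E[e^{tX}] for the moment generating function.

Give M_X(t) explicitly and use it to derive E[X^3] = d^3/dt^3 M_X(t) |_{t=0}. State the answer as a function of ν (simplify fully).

E[X^3] = M′′′(0) = ν*(ν^2 + 6*ν + 8)

M_X(t) = (1 - 2*t)^(-ν/2)
M′(t) = -ν/(2*t*(1 - 2*t)^(ν/2) - (1 - 2*t)^(ν/2))
M′′(t) = (ν^2 + 2*ν)/(4*t^2*(1 - 2*t)^(ν/2) - 4*t*(1 - 2*t)^(ν/2) + (1 - 2*t)^(ν/2))
M′′′(t) = (-ν^3 - 6*ν^2 - 8*ν)/(8*t^3*(1 - 2*t)^(ν/2) - 12*t^2*(1 - 2*t)^(ν/2) + 6*t*(1 - 2*t)^(ν/2) - (1 - 2*t)^(ν/2))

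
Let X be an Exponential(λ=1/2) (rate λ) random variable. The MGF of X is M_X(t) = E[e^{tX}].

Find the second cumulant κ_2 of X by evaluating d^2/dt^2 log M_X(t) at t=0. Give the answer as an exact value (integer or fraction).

M_X(t) = 1/(2*(1/2 - t))
K_X(t) = log M_X(t) = -log(1/2 - t) - log(2)
dK/dt = -2/(2*t - 1)
d^2K/dt^2 = 4/(4*t^2 - 4*t + 1)

κ_2 = d^2K/dt^2 |_{t=0} = 4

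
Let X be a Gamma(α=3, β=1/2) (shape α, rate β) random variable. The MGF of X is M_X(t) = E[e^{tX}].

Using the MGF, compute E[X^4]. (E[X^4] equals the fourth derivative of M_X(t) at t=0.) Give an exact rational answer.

M_X(t) = 1/(8*(1/2 - t)^3)
M′(t) = 6/(16*t^4 - 32*t^3 + 24*t^2 - 8*t + 1)
M′′(t) = -48/(32*t^5 - 80*t^4 + 80*t^3 - 40*t^2 + 10*t - 1)
M′′′(t) = 480/(64*t^6 - 192*t^5 + 240*t^4 - 160*t^3 + 60*t^2 - 12*t + 1)
M′′′′(t) = -5760/(128*t^7 - 448*t^6 + 672*t^5 - 560*t^4 + 280*t^3 - 84*t^2 + 14*t - 1)

E[X^4] = M′′′′(0) = 5760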